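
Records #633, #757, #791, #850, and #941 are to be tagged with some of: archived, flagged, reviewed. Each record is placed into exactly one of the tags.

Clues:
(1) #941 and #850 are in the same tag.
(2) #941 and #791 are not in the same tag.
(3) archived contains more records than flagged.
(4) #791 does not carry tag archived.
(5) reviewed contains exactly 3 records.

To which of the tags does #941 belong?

From (4): #791 ∉ archived.
Suppose #941 ∉ archived: no assignment then satisfies all the clues, so #941 ∈ archived.

#941: archived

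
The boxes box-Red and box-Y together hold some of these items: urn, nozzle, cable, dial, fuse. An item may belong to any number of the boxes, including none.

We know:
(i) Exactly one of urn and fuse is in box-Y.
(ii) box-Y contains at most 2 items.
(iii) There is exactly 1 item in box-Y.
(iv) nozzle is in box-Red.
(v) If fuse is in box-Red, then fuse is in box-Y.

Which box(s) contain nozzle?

nozzle: box-Red

From (iv): nozzle ∈ box-Red.
Suppose nozzle ∈ box-Y: no assignment then satisfies all the clues, so nozzle ∉ box-Y.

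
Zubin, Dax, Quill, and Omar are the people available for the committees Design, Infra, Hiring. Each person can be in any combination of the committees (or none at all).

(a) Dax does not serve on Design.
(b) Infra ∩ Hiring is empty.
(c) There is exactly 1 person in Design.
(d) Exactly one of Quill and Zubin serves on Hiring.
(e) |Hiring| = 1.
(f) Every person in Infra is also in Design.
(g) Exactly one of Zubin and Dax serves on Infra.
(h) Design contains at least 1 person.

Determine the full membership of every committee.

From (a): Dax ∉ Design.
(f) contrapositive: Dax ∉ Infra.
(g) (exactly one): Zubin ∈ Infra.
(b) (disjoint): Zubin ∉ Hiring.
(d) (exactly one): Quill ∈ Hiring.
(e): Hiring already has 1, so the rest are out.
(f) with Zubin ∈ Infra: Zubin ∈ Design.
(b) (disjoint): Quill ∉ Infra.
(c): Design already has 1, so the rest are out.
(f) contrapositive: Omar ∉ Infra.

Design = {Zubin}; Infra = {Zubin}; Hiring = {Quill}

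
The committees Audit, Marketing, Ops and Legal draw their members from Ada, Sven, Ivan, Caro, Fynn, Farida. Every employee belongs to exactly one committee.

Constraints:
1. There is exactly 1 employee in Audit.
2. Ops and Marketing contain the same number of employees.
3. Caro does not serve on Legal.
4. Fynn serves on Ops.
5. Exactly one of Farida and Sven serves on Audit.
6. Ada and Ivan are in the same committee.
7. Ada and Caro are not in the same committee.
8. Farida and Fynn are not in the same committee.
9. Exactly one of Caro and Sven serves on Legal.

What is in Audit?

Audit = {Farida}

From (3): Caro ∉ Legal.
From (4): Fynn ∈ Ops.
(8): Farida ∉ Ops.
(9) (exactly one): Sven ∈ Legal.
(5) (exactly one): Farida ∈ Audit.
(1): Audit already has 1, so the rest are out.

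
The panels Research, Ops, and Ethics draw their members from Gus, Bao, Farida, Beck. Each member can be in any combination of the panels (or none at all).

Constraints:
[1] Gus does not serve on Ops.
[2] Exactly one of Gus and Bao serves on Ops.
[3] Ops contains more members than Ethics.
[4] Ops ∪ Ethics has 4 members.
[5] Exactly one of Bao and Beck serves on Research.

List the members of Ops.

Ops = {Bao, Beck, Farida}

From (1): Gus ∉ Ops.
(2) (exactly one): Bao ∈ Ops.
Suppose Farida ∉ Ops: no assignment then satisfies all the clues, so Farida ∈ Ops.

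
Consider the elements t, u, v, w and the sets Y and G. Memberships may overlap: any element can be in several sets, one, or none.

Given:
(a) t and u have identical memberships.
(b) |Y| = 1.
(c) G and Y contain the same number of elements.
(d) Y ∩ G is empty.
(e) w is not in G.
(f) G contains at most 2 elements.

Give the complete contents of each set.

Y = {w}; G = {v}

From (e): w ∉ G.
Suppose t ∈ Y: no assignment then satisfies all the clues, so t ∉ Y.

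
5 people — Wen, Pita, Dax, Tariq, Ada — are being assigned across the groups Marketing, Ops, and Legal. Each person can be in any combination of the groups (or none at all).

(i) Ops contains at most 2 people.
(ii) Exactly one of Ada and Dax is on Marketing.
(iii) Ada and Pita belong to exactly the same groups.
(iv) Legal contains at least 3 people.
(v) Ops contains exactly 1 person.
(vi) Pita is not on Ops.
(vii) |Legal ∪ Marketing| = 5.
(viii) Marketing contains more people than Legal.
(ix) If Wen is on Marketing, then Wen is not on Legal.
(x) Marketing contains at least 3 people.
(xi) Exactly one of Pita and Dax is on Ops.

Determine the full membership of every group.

Marketing = {Ada, Pita, Tariq, Wen}; Ops = {Dax}; Legal = {Ada, Dax, Pita}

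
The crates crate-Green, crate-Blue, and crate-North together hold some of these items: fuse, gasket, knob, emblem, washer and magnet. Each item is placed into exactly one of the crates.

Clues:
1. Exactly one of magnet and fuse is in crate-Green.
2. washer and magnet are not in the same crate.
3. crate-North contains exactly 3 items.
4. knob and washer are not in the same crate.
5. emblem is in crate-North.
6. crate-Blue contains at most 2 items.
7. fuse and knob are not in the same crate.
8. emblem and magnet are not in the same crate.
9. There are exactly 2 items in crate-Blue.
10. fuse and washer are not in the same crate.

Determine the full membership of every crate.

crate-Green = {fuse}; crate-Blue = {knob, magnet}; crate-North = {emblem, gasket, washer}

From (5): emblem ∈ crate-North.
(8): magnet ∉ crate-North.
Suppose fuse ∉ crate-Green: no assignment then satisfies all the clues, so fuse ∈ crate-Green.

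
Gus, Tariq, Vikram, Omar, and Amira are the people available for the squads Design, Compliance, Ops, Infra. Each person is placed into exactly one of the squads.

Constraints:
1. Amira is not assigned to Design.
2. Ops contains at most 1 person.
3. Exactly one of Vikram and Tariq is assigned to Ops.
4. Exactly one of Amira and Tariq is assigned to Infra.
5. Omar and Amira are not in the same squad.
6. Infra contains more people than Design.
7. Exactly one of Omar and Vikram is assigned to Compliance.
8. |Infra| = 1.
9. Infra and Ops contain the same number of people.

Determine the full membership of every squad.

Design = {}; Compliance = {Gus, Omar, Tariq}; Ops = {Vikram}; Infra = {Amira}

From (1): Amira ∉ Design.
Suppose Gus ∈ Design: no assignment then satisfies all the clues, so Gus ∉ Design.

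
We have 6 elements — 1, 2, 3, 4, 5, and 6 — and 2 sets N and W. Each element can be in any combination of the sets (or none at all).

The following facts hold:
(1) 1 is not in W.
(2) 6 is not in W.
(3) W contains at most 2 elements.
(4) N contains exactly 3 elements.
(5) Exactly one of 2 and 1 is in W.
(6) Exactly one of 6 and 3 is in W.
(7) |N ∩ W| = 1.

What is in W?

W = {2, 3}

From (1): 1 ∉ W.
From (2): 6 ∉ W.
(5) (exactly one): 2 ∈ W.
(6) (exactly one): 3 ∈ W.
(3): W already has 2, so the rest are out.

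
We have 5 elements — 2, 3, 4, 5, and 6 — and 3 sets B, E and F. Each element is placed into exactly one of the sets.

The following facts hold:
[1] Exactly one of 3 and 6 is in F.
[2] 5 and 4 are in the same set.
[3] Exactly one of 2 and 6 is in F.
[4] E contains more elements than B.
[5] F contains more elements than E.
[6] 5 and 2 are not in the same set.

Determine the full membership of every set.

B = {}; E = {2, 3}; F = {4, 5, 6}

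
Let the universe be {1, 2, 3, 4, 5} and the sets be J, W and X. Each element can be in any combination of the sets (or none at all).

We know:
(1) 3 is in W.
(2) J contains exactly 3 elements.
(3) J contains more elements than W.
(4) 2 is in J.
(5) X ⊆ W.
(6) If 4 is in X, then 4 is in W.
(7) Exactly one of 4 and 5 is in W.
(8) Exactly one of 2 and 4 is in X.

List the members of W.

W = {3, 4}

From (1): 3 ∈ W.
From (4): 2 ∈ J.
Suppose 1 ∈ W: no assignment then satisfies all the clues, so 1 ∉ W.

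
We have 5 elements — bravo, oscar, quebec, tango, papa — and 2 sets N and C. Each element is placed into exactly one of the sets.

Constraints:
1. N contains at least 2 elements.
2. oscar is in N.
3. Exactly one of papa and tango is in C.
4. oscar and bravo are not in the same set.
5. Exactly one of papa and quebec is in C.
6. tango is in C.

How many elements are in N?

2

From (2): oscar ∈ N.
From (6): tango ∈ C.
(3) (exactly one): papa ∉ C.
(4): bravo ∉ N.
(5) (exactly one): quebec ∈ C.
Only one set left: bravo ∈ C.
Only one set left: papa ∈ N.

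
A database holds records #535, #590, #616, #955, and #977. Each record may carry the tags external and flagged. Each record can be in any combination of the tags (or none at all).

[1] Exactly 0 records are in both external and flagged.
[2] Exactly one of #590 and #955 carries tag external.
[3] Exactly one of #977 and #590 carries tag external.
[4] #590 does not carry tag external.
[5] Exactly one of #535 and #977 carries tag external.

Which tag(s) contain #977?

From (4): #590 ∉ external.
(2) (exactly one): #955 ∈ external.
(3) (exactly one): #977 ∈ external.
(5) (exactly one): #535 ∉ external.
Suppose #977 ∈ flagged: no assignment then satisfies all the clues, so #977 ∉ flagged.

#977: external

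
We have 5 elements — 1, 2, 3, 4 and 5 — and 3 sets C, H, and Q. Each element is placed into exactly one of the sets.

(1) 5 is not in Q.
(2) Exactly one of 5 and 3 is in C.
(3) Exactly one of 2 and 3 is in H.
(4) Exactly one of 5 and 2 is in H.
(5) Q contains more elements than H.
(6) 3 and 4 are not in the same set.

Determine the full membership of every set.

C = {4, 5}; H = {2}; Q = {1, 3}

From (1): 5 ∉ Q.
Suppose 1 ∈ C: no assignment then satisfies all the clues, so 1 ∉ C.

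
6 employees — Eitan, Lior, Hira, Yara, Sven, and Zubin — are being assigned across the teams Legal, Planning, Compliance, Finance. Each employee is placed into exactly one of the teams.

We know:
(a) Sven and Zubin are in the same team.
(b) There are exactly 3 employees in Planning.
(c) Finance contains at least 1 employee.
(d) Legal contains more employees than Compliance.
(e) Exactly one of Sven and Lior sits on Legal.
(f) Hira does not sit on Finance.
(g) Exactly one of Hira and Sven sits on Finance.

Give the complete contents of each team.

Legal = {Lior}; Planning = {Eitan, Hira, Yara}; Compliance = {}; Finance = {Sven, Zubin}

From (f): Hira ∉ Finance.
(g) (exactly one): Sven ∈ Finance.
(a): Zubin matches Sven: Zubin ∉ Legal.
(a): Zubin matches Sven: Zubin ∉ Planning.
(a): Zubin matches Sven: Zubin ∉ Compliance.
(a): Zubin matches Sven: Zubin ∈ Finance.
(e) (exactly one): Lior ∈ Legal.
(b): only 3 candidates remain for Planning, so all are in.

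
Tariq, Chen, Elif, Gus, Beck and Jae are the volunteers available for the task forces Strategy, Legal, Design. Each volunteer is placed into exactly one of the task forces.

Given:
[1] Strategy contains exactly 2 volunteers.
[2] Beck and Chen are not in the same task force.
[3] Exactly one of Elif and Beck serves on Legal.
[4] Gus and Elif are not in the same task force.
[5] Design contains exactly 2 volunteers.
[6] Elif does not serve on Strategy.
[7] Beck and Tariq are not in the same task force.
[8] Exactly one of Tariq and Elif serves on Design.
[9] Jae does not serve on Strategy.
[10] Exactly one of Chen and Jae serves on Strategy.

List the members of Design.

Design = {Elif, Jae}

From (6): Elif ∉ Strategy.
From (9): Jae ∉ Strategy.
(10) (exactly one): Chen ∈ Strategy.
(2): Beck ∉ Strategy.
Suppose Tariq ∈ Design: no assignment then satisfies all the clues, so Tariq ∉ Design.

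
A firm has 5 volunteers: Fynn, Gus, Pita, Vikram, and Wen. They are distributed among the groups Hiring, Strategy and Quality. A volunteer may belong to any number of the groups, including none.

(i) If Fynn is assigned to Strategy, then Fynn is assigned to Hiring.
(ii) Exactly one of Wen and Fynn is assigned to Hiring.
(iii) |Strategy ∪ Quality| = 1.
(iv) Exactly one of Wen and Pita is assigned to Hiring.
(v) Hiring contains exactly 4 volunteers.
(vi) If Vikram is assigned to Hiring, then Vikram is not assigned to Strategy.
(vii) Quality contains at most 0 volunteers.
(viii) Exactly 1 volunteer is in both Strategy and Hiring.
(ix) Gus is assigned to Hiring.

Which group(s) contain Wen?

Wen: none

From (ix): Gus ∈ Hiring.
(vii): Quality already has 0, so the rest are out.
Suppose Wen ∈ Hiring: no assignment then satisfies all the clues, so Wen ∉ Hiring.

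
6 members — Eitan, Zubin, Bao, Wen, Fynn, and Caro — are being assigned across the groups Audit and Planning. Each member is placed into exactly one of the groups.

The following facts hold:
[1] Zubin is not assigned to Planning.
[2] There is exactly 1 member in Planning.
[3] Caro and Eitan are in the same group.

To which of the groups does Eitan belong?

From (1): Zubin ∉ Planning.
Only one group left: Zubin ∈ Audit.
Suppose Eitan ∉ Audit: no assignment then satisfies all the clues, so Eitan ∈ Audit.

Eitan: Audit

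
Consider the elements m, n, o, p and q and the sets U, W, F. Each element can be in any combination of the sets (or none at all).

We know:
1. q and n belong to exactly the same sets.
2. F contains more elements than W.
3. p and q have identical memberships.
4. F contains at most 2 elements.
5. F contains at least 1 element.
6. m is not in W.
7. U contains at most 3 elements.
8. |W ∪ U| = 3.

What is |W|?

0

From (6): m ∉ W.
Suppose m ∈ U: no assignment then satisfies all the clues, so m ∉ U.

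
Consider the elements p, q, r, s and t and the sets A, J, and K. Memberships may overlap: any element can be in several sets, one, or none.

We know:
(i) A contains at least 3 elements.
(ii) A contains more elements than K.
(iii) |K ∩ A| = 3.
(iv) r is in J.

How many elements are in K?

3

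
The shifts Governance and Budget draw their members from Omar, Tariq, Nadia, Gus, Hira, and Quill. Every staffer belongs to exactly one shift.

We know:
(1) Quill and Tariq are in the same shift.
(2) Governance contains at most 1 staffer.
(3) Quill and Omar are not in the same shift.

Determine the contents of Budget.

Budget = {Gus, Hira, Nadia, Quill, Tariq}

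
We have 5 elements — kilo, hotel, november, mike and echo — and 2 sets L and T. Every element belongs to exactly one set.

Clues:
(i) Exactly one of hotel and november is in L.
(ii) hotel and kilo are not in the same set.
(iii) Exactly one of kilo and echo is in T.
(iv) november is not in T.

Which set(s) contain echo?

echo: T

From (iv): november ∉ T.
Only one set left: november ∈ L.
(i) (exactly one): hotel ∉ L.
Only one set left: hotel ∈ T.
(ii): kilo ∉ T.
(iii) (exactly one): echo ∈ T.
Only one set left: kilo ∈ L.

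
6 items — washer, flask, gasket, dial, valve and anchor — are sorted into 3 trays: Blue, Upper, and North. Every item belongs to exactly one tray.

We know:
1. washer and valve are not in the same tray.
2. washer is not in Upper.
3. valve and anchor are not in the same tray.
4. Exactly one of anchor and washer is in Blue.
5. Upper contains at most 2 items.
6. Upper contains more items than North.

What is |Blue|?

3

From (2): washer ∉ Upper.
Suppose flask ∈ North: no assignment then satisfies all the clues, so flask ∉ North.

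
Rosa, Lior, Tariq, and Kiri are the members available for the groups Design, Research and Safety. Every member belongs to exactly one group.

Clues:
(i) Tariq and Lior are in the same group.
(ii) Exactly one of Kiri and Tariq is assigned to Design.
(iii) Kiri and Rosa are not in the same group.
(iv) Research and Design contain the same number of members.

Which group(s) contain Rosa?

Rosa: Research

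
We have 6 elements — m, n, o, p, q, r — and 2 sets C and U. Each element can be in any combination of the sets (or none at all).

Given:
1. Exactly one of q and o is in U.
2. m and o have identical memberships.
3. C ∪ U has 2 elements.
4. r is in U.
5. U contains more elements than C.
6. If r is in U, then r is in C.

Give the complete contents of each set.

C = {r}; U = {q, r}

From (4): r ∈ U.
(6): r ∈ C.
Suppose m ∈ C: no assignment then satisfies all the clues, so m ∉ C.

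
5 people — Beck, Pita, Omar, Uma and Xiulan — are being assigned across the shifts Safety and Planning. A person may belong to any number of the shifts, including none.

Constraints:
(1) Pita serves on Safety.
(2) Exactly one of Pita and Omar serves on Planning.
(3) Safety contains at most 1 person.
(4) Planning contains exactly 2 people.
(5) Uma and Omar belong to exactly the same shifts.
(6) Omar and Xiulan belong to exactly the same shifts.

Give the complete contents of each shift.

From (1): Pita ∈ Safety.
(3): Safety already has 1, so the rest are out.
Suppose Beck ∉ Planning: no assignment then satisfies all the clues, so Beck ∈ Planning.

Safety = {Pita}; Planning = {Beck, Pita}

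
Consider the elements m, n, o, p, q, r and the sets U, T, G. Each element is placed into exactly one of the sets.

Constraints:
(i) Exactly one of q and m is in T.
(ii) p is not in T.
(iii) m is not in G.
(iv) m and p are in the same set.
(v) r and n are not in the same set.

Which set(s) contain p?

p: U

From (ii): p ∉ T.
From (iii): m ∉ G.
(iv): m matches p: m ∉ T.
(iv): p matches m: p ∉ G.
Only one set left: m ∈ U.
Only one set left: p ∈ U.
(i) (exactly one): q ∈ T.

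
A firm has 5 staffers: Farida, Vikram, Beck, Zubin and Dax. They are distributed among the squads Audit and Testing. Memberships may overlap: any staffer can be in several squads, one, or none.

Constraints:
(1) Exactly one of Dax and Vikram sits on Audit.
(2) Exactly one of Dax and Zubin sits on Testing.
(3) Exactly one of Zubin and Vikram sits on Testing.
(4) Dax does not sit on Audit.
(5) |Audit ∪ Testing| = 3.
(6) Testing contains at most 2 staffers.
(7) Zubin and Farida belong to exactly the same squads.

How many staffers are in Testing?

From (4): Dax ∉ Audit.
(1) (exactly one): Vikram ∈ Audit.
Suppose Beck ∈ Testing: no assignment then satisfies all the clues, so Beck ∉ Testing.

2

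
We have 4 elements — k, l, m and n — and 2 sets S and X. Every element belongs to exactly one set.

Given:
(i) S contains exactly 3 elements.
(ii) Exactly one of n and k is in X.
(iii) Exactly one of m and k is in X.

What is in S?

S = {l, m, n}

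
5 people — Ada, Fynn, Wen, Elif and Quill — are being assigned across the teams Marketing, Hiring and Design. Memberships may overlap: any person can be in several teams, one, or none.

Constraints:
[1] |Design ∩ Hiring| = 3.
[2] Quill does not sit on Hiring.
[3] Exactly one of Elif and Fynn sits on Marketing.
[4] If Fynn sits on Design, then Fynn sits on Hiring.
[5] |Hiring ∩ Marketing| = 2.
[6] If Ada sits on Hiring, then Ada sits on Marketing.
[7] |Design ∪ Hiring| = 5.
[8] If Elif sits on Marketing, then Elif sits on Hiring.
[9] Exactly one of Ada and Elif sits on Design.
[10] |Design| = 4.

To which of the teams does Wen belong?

From (2): Quill ∉ Hiring.
Suppose Wen ∈ Marketing: no assignment then satisfies all the clues, so Wen ∉ Marketing.

Wen: Design, Hiring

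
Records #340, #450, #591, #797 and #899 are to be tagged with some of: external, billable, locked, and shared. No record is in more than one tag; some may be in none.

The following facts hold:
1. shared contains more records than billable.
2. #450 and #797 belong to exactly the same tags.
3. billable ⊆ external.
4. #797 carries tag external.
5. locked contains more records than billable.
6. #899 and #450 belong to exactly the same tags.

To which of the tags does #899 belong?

#899: external

From (4): #797 ∈ external.
(2): #450 matches #797: #450 ∈ external.
(6): #899 matches #450: #899 ∈ external.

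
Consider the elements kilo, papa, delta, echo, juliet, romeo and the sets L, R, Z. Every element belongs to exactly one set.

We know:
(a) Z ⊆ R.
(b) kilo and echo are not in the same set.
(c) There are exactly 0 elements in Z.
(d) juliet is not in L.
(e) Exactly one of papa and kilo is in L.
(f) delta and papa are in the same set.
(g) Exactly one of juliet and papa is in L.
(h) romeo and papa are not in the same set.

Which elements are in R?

From (d): juliet ∉ L.
(c): Z already has 0, so the rest are out.
(g) (exactly one): papa ∈ L.
(h): romeo ∉ L.
Only one set left: juliet ∈ R.
Only one set left: romeo ∈ R.
(e) (exactly one): kilo ∉ L.
(f): delta matches papa: delta ∈ L.
Only one set left: kilo ∈ R.
(b): echo ∉ R.
Only one set left: echo ∈ L.

R = {juliet, kilo, romeo}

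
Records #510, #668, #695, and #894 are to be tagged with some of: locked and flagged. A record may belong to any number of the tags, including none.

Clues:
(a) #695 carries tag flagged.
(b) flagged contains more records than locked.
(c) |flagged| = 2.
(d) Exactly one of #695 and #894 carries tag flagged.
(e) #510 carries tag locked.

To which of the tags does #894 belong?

#894: none

From (a): #695 ∈ flagged.
From (e): #510 ∈ locked.
(d) (exactly one): #894 ∉ flagged.
Suppose #894 ∈ locked: no assignment then satisfies all the clues, so #894 ∉ locked.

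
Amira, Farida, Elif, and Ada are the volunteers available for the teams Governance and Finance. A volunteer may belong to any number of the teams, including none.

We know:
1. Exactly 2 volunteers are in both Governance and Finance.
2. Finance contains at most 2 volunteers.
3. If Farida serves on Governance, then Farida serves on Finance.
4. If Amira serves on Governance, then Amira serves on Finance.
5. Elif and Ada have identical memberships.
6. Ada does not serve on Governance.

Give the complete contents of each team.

Governance = {Amira, Farida}; Finance = {Amira, Farida}

From (6): Ada ∉ Governance.
(5): Elif matches Ada: Elif ∉ Governance.
Suppose Amira ∉ Governance: no assignment then satisfies all the clues, so Amira ∈ Governance.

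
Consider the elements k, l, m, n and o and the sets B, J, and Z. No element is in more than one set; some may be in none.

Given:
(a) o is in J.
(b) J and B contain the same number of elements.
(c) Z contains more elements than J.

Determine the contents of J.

J = {o}

From (a): o ∈ J.
Suppose k ∈ J: no assignment then satisfies all the clues, so k ∉ J.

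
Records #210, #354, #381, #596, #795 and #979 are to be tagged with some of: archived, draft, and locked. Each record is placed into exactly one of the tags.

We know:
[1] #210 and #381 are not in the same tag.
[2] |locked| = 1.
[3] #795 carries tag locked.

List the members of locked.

From (3): #795 ∈ locked.
(2): locked already has 1, so the rest are out.

locked = {#795}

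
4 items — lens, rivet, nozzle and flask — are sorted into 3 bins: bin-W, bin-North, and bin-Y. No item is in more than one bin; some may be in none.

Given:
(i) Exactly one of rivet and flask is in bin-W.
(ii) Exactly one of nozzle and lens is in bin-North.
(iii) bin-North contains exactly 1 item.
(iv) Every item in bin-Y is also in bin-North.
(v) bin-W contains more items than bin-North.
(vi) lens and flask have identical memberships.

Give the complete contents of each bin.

bin-W = {flask, lens}; bin-North = {nozzle}; bin-Y = {}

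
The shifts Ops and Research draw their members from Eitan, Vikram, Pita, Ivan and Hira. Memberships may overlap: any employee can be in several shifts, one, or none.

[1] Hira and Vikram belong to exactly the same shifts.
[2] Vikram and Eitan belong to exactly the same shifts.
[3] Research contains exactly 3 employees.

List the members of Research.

Research = {Eitan, Hira, Vikram}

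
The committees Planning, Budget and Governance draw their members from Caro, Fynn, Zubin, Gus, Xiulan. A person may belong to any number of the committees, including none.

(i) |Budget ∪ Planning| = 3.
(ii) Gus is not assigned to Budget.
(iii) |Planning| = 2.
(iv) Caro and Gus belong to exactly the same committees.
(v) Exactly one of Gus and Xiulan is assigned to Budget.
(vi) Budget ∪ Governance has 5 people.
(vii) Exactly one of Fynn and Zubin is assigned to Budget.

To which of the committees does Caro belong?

Caro: Governance

From (ii): Gus ∉ Budget.
(iv): Caro matches Gus: Caro ∉ Budget.
(v) (exactly one): Xiulan ∈ Budget.
Suppose Caro ∈ Planning: no assignment then satisfies all the clues, so Caro ∉ Planning.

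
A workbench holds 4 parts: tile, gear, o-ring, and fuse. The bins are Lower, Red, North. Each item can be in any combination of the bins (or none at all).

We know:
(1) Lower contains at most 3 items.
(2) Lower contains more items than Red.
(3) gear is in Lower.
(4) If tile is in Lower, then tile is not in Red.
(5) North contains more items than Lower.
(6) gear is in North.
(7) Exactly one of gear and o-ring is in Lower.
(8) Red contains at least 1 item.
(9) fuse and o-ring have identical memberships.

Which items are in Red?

Red = {gear}

From (3): gear ∈ Lower.
From (6): gear ∈ North.
(7) (exactly one): o-ring ∉ Lower.
(9): fuse matches o-ring: fuse ∉ Lower.
Suppose tile ∈ Red: no assignment then satisfies all the clues, so tile ∉ Red.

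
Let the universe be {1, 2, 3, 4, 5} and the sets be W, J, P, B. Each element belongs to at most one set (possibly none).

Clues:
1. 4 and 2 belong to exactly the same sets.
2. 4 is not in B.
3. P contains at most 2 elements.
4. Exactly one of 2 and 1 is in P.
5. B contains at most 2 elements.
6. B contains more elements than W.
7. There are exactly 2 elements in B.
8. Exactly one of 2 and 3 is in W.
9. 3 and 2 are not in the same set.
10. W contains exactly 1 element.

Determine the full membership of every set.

W = {3}; J = {}; P = {2, 4}; B = {1, 5}

From (2): 4 ∉ B.
(1): 2 matches 4: 2 ∉ B.
Suppose 1 ∈ W: no assignment then satisfies all the clues, so 1 ∉ W.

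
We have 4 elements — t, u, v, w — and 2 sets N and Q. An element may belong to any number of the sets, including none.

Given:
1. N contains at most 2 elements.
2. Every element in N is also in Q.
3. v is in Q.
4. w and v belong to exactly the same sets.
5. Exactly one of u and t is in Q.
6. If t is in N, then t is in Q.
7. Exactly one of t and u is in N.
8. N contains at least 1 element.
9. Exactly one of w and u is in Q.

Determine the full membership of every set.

N = {t}; Q = {t, v, w}

From (3): v ∈ Q.
(4): w matches v: w ∈ Q.
(9) (exactly one): u ∉ Q.
(2) contrapositive: u ∉ N.
(5) (exactly one): t ∈ Q.
(7) (exactly one): t ∈ N.
Suppose v ∈ N: no assignment then satisfies all the clues, so v ∉ N.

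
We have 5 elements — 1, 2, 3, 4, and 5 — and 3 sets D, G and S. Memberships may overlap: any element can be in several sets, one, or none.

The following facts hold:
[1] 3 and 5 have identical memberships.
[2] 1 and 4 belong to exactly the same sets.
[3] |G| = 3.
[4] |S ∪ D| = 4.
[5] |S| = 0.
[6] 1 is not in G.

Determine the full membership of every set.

D = {1, 3, 4, 5}; G = {2, 3, 5}; S = {}

From (6): 1 ∉ G.
(2): 4 matches 1: 4 ∉ G.
(3): only 3 candidates remain for G, so all are in.
(5): S already has 0, so the rest are out.
Suppose 1 ∉ D: no assignment then satisfies all the clues, so 1 ∈ D.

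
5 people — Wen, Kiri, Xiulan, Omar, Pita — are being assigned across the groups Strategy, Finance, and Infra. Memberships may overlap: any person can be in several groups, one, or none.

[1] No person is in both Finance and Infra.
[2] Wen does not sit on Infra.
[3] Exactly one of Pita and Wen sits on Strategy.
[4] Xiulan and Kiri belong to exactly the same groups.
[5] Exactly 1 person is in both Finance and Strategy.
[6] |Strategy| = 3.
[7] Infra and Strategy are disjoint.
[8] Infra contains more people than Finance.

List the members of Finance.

Finance = {Wen}

From (2): Wen ∉ Infra.
Suppose Wen ∉ Finance: no assignment then satisfies all the clues, so Wen ∈ Finance.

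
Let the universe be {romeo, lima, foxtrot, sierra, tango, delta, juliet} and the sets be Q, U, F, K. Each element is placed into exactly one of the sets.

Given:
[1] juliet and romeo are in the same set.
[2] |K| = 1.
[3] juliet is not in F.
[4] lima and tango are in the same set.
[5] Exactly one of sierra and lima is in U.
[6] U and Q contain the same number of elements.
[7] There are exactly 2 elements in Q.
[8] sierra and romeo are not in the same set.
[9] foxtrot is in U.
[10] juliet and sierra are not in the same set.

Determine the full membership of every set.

Q = {juliet, romeo}; U = {foxtrot, sierra}; F = {lima, tango}; K = {delta}

From (3): juliet ∉ F.
From (9): foxtrot ∈ U.
(1): romeo matches juliet: romeo ∉ F.
Suppose romeo ∉ Q: no assignment then satisfies all the clues, so romeo ∈ Q.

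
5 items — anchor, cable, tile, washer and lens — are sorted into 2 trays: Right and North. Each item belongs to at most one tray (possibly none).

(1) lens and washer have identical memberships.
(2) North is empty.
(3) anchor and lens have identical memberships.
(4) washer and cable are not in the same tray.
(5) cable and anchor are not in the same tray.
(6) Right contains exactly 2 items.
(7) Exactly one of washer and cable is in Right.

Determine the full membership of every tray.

Right = {cable, tile}; North = {}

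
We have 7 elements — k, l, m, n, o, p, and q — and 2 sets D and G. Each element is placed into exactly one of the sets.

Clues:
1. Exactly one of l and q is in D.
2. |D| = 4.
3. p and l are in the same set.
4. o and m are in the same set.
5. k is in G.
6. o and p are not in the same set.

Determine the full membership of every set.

D = {m, n, o, q}; G = {k, l, p}

From (5): k ∈ G.
Suppose l ∈ D: no assignment then satisfies all the clues, so l ∉ D.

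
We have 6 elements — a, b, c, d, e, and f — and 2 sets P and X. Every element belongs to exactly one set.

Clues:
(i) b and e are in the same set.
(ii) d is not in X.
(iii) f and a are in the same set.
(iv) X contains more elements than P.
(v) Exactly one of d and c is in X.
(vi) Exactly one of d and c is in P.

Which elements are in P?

P = {d}

From (ii): d ∉ X.
(v) (exactly one): c ∈ X.
(vi) (exactly one): d ∈ P.
Suppose a ∈ P: no assignment then satisfies all the clues, so a ∉ P.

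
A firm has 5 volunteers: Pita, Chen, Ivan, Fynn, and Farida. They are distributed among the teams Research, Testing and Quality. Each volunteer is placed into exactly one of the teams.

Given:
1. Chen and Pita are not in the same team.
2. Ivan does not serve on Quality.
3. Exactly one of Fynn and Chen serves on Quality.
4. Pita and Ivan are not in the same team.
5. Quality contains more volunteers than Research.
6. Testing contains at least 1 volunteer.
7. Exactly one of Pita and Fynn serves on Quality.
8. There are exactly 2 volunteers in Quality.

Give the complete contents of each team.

Research = {Pita}; Testing = {Chen, Ivan}; Quality = {Farida, Fynn}

From (2): Ivan ∉ Quality.
Suppose Pita ∉ Research: no assignment then satisfies all the clues, so Pita ∈ Research.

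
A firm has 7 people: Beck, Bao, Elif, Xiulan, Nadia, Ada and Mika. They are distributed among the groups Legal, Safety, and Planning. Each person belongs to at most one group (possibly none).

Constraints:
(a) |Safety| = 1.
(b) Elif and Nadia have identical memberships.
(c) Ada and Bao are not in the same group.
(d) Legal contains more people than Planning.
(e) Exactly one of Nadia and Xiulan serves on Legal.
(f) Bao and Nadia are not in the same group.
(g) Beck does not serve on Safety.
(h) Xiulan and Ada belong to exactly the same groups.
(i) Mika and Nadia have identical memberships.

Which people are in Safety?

Safety = {Bao}

From (g): Beck ∉ Safety.
Suppose Bao ∉ Safety: no assignment then satisfies all the clues, so Bao ∈ Safety.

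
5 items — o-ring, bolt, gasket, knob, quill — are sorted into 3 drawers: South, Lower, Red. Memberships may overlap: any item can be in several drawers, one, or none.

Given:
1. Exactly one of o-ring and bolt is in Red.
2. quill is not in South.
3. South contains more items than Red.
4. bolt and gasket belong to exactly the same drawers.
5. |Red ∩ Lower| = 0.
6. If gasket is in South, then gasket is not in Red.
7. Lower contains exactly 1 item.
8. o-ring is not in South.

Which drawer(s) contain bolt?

bolt: South

From (2): quill ∉ South.
From (8): o-ring ∉ South.
Suppose bolt ∉ South: no assignment then satisfies all the clues, so bolt ∈ South.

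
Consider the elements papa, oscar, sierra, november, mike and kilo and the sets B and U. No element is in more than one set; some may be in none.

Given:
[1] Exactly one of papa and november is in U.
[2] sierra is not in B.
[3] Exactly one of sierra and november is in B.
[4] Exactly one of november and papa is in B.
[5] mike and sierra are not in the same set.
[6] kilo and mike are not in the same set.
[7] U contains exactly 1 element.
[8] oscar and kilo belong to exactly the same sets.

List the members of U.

From (2): sierra ∉ B.
(3) (exactly one): november ∈ B.
(4) (exactly one): papa ∉ B.
(1) (exactly one): papa ∈ U.
(7): U already has 1, so the rest are out.

U = {papa}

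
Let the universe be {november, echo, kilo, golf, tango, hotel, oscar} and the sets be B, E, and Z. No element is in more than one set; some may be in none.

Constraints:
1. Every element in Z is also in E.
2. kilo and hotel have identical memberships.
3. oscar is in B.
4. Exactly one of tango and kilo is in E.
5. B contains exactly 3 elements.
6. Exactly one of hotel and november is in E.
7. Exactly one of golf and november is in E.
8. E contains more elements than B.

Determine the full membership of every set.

From (3): oscar ∈ B.
Suppose november ∉ B: no assignment then satisfies all the clues, so november ∈ B.

B = {november, oscar, tango}; E = {echo, golf, hotel, kilo}; Z = {}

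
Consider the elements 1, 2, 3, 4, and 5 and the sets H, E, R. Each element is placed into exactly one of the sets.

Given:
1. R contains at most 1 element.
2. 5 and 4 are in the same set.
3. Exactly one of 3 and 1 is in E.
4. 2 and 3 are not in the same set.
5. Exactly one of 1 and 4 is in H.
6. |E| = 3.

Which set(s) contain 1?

1: H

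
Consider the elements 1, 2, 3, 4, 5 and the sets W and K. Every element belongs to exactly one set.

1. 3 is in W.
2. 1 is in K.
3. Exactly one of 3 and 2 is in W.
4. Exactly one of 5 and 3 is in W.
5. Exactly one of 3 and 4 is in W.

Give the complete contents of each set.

From (1): 3 ∈ W.
From (2): 1 ∈ K.
(3) (exactly one): 2 ∉ W.
(4) (exactly one): 5 ∉ W.
(5) (exactly one): 4 ∉ W.
Only one set left: 2 ∈ K.
Only one set left: 4 ∈ K.
Only one set left: 5 ∈ K.

W = {3}; K = {1, 2, 4, 5}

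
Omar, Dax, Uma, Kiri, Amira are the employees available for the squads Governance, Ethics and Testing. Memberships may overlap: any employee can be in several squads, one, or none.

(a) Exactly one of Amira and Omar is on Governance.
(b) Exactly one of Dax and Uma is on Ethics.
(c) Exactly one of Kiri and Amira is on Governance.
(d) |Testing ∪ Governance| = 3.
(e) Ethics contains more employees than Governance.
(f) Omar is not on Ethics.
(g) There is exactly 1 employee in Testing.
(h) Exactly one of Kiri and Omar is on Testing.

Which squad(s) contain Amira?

Amira: Ethics, Governance

From (f): Omar ∉ Ethics.
Suppose Amira ∉ Governance: no assignment then satisfies all the clues, so Amira ∈ Governance.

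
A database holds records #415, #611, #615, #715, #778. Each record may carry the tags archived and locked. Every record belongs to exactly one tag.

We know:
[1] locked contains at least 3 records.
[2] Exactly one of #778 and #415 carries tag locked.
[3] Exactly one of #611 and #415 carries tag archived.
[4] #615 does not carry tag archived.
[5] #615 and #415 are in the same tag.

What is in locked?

From (4): #615 ∉ archived.
(5): #415 matches #615: #415 ∉ archived.
Only one tag left: #415 ∈ locked.
Only one tag left: #615 ∈ locked.
(2) (exactly one): #778 ∉ locked.
(3) (exactly one): #611 ∈ archived.
Only one tag left: #778 ∈ archived.
(1): only 3 candidates remain for locked, so all are in.

locked = {#415, #615, #715}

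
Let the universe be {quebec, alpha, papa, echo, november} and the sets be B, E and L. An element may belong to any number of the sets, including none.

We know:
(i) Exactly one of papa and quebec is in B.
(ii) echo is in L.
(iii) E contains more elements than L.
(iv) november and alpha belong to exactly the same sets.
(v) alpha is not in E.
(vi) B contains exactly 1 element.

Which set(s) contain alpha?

alpha: none

From (ii): echo ∈ L.
From (v): alpha ∉ E.
(iv): november matches alpha: november ∉ E.
Suppose alpha ∈ B: no assignment then satisfies all the clues, so alpha ∉ B.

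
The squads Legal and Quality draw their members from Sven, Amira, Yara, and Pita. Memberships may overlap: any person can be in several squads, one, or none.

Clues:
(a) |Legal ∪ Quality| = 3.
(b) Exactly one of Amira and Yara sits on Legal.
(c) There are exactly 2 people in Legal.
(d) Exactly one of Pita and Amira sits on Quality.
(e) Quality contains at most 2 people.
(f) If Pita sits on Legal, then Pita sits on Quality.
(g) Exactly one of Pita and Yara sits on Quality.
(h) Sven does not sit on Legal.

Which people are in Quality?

Quality = {Pita, Sven}

From (h): Sven ∉ Legal.
Suppose Sven ∉ Quality: no assignment then satisfies all the clues, so Sven ∈ Quality.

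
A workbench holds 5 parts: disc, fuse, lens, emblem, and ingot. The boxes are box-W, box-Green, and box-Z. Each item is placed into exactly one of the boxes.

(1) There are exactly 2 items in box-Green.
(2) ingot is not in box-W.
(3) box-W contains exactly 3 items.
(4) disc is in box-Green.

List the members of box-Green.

box-Green = {disc, ingot}

From (2): ingot ∉ box-W.
From (4): disc ∈ box-Green.
(3): only 3 candidates remain for box-W, so all are in.
(1): only 2 candidates remain for box-Green, so all are in.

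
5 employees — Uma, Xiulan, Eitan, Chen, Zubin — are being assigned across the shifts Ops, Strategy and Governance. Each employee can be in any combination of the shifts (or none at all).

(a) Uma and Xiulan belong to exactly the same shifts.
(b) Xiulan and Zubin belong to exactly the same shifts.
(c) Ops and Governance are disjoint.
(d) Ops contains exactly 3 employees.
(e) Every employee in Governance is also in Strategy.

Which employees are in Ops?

Ops = {Uma, Xiulan, Zubin}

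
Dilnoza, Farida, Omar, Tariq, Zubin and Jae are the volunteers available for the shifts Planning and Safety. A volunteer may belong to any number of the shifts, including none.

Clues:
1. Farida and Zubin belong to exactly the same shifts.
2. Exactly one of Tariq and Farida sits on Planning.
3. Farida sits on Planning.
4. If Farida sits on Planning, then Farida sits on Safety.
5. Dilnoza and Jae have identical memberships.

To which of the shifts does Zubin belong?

From (3): Farida ∈ Planning.
(1): Zubin matches Farida: Zubin ∈ Planning.
(2) (exactly one): Tariq ∉ Planning.
(4): Farida ∈ Safety.
(1): Zubin matches Farida: Zubin ∈ Safety.

Zubin: Planning, Safety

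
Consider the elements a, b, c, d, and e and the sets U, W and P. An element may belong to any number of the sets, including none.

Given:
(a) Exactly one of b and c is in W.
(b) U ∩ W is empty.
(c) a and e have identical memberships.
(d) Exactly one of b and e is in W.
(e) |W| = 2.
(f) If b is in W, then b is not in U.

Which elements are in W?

W = {b, d}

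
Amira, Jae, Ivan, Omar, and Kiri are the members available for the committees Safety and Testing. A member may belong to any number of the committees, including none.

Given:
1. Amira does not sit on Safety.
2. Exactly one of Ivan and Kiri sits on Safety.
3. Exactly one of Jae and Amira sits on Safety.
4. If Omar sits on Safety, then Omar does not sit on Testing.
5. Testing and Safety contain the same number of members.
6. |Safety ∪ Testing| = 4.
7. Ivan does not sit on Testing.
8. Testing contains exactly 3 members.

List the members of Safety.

Safety = {Jae, Kiri, Omar}

From (1): Amira ∉ Safety.
From (7): Ivan ∉ Testing.
(3) (exactly one): Jae ∈ Safety.
Suppose Ivan ∈ Safety: no assignment then satisfies all the clues, so Ivan ∉ Safety.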